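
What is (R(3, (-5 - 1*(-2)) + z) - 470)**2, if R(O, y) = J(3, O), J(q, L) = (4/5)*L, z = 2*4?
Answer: 5466244/25 ≈ 2.1865e+5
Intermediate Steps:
z = 8
J(q, L) = 4*L/5 (J(q, L) = (4*(1/5))*L = 4*L/5)
R(O, y) = 4*O/5
(R(3, (-5 - 1*(-2)) + z) - 470)**2 = ((4/5)*3 - 470)**2 = (12/5 - 470)**2 = (-2338/5)**2 = 5466244/25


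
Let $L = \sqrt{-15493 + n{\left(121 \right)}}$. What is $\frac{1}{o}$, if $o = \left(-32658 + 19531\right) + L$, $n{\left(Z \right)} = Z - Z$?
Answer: $- \frac{13127}{172333622} - \frac{i \sqrt{15493}}{172333622} \approx -7.6172 \cdot 10^{-5} - 7.2227 \cdot 10^{-7} i$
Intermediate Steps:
$n{\left(Z \right)} = 0$
$L = i \sqrt{15493}$ ($L = \sqrt{-15493 + 0} = \sqrt{-15493} = i \sqrt{15493} \approx 124.47 i$)
$o = -13127 + i \sqrt{15493}$ ($o = \left(-32658 + 19531\right) + i \sqrt{15493} = -13127 + i \sqrt{15493} \approx -13127.0 + 124.47 i$)
$\frac{1}{o} = \frac{1}{-13127 + i \sqrt{15493}}$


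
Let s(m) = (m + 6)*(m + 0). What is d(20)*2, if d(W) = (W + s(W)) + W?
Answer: 1120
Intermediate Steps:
s(m) = m*(6 + m) (s(m) = (6 + m)*m = m*(6 + m))
d(W) = 2*W + W*(6 + W) (d(W) = (W + W*(6 + W)) + W = 2*W + W*(6 + W))
d(20)*2 = (20*(8 + 20))*2 = (20*28)*2 = 560*2 = 1120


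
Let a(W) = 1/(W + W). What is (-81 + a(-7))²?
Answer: 1288225/196 ≈ 6572.6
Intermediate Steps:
a(W) = 1/(2*W)
(-81 + a(-7))² = (-81 + (½)/(-7))² = (-81 + (½)*(-⅐))² = (-81 - 1/14)² = (-1135/14)² = 1288225/196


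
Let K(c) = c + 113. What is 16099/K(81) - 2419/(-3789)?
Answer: 61468397/735066 ≈ 83.623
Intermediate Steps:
K(c) = 113 + c
16099/K(81) - 2419/(-3789) = 16099/(113 + 81) - 2419/(-3789) = 16099/194 - 2419*(-1/3789) = 16099*(1/194) + 2419/3789 = 16099/194 + 2419/3789 = 61468397/735066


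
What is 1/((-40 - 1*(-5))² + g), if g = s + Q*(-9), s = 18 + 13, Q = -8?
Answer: 1/1328 ≈ 0.00075301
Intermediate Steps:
s = 31
g = 103 (g = 31 - 8*(-9) = 31 + 72 = 103)
1/((-40 - 1*(-5))² + g) = 1/((-40 - 1*(-5))² + 103) = 1/((-40 + 5)² + 103) = 1/((-35)² + 103) = 1/(1225 + 103) = 1/1328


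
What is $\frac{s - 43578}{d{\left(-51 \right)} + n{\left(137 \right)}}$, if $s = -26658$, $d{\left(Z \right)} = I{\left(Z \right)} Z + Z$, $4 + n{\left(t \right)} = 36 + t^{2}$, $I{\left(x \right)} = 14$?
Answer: $- \frac{1951}{501} \approx -3.8942$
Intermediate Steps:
$n{\left(t \right)} = 32 + t^{2}$ ($n{\left(t \right)} = -4 + \left(36 + t^{2}\right) = 32 + t^{2}$)
$d{\left(Z \right)} = 15 Z$ ($d{\left(Z \right)} = 14 Z + Z = 15 Z$)
$\frac{s - 43578}{d{\left(-51 \right)} + n{\left(137 \right)}} = \frac{-26658 - 43578}{15 \left(-51\right) + \left(32 + 137^{2}\right)} = - \frac{70236}{-765 + \left(32 + 18769\right)} = - \frac{70236}{-765 + 18801} = - \frac{70236}{18036} = \left(-70236\right) \frac{1}{18036} = - \frac{1951}{501}$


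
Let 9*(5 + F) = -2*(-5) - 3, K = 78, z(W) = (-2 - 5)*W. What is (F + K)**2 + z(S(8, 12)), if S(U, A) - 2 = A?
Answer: 432958/81 ≈ 5345.2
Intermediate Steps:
S(U, A) = 2 + A
z(W) = -7*W
F = -38/9 (F = -5 + (-2*(-5) - 3)/9 = -5 + (10 - 3)/9 = -5 + (1/9)*7 = -5 + 7/9 = -38/9 ≈ -4.2222)
(F + K)**2 + z(S(8, 12)) = (-38/9 + 78)**2 - 7*(2 + 12) = (664/9)**2 - 7*14 = 440896/81 - 98 = 432958/81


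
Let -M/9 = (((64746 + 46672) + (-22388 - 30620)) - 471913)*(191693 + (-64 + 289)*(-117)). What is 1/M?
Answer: 1/615421476936 ≈ 1.6249e-12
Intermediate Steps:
M = 615421476936 (M = -9*(((64746 + 46672) + (-22388 - 30620)) - 471913)*(191693 + (-64 + 289)*(-117)) = -9*((111418 - 53008) - 471913)*(191693 + 225*(-117)) = -9*(58410 - 471913)*(191693 - 26325) = -(-3721527)*165368 = -9*(-68380164104) = 615421476936)
1/M = 1/615421476936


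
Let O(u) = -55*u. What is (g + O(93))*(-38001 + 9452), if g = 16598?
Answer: -327828167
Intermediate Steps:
(g + O(93))*(-38001 + 9452) = (16598 - 55*93)*(-38001 + 9452) = (16598 - 5115)*(-28549) = 11483*(-28549) = -327828167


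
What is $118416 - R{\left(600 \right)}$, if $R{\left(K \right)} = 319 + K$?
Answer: $117497$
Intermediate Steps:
$118416 - R{\left(600 \right)} = 118416 - \left(319 + 600\right) = 118416 - 919 = 117497$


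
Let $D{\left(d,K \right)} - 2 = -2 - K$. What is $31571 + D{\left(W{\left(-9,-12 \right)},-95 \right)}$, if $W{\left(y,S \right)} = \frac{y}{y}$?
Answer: $31666$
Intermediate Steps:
$W{\left(y,S \right)} = 1$
$D{\left(d,K \right)} = - K$ ($D{\left(d,K \right)} = 2 - \left(2 + K\right) = - K$)
$31571 + D{\left(W{\left(-9,-12 \right)},-95 \right)} = 31571 - -95 = 31571 + 95 = 31666$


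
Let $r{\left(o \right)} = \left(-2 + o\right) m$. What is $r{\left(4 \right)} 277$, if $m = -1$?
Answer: $-554$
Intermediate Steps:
$r{\left(o \right)} = 2 - o$ ($r{\left(o \right)} = \left(-2 + o\right) \left(-1\right) = 2 - o$)
$r{\left(4 \right)} 277 = \left(2 - 4\right) 277 = \left(-2\right) 277 = -554$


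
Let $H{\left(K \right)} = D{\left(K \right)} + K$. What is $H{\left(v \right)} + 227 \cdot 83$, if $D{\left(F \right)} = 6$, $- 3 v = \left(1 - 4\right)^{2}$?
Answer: $18844$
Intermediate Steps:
$v = -3$ ($v = - \frac{\left(1 - 4\right)^{2}}{3} = - \frac{\left(-3\right)^{2}}{3} = \left(- \frac{1}{3}\right) 9 = -3$)
$H{\left(K \right)} = 6 + K$
$H{\left(v \right)} + 227 \cdot 83 = \left(6 - 3\right) + 227 \cdot 83 = 3 + 18841 = 18844$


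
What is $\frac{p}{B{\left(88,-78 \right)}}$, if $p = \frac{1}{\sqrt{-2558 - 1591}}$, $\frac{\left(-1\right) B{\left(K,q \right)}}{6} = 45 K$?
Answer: $\frac{i \sqrt{461}}{32860080} \approx 6.534 \cdot 10^{-7} i$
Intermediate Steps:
$B{\left(K,q \right)} = - 270 K$ ($B{\left(K,q \right)} = - 6 \cdot 45 K = - 270 K$)
$p = - \frac{i \sqrt{461}}{1383}$ ($p = \frac{1}{\sqrt{-4149}} = \frac{1}{3 i \sqrt{461}} = - \frac{i \sqrt{461}}{1383} \approx - 0.015525 i$)
$\frac{p}{B{\left(88,-78 \right)}} = \frac{\left(- \frac{1}{1383}\right) i \sqrt{461}}{\left(-270\right) 88} = \frac{\left(- \frac{1}{1383}\right) i \sqrt{461}}{-23760} = - \frac{i \sqrt{461}}{1383} \left(- \frac{1}{23760}\right) = \frac{i \sqrt{461}}{32860080}$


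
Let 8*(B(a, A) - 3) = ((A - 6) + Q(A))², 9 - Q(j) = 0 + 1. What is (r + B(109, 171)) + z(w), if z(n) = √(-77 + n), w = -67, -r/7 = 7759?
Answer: -404551/8 + 12*I ≈ -50569.0 + 12.0*I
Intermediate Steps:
r = -54313 (r = -7*7759 = -54313)
Q(j) = 8 (Q(j) = 9 - (0 + 1) = 9 - 1*1 = 9 - 1 = 8)
B(a, A) = 3 + (2 + A)²/8 (B(a, A) = 3 + ((A - 6) + 8)²/8 = 3 + ((-6 + A) + 8)²/8 = 3 + (2 + A)²/8)
(r + B(109, 171)) + z(w) = (-54313 + (3 + (2 + 171)²/8)) + √(-77 - 67) = (-54313 + (3 + (⅛)*173²)) + √(-144) = (-54313 + (3 + (⅛)*29929)) + 12*I = (-54313 + (3 + 29929/8)) + 12*I = (-54313 + 29953/8) + 12*I = -404551/8 + 12*I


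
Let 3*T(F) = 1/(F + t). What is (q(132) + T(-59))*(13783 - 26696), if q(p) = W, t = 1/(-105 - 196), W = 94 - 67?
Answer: -501952391/1440 ≈ -3.4858e+5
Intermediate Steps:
W = 27
t = -1/301 (t = 1/(-301) = -1/301 ≈ -0.0033223)
q(p) = 27
T(F) = 1/(3*(-1/301 + F)) (T(F) = 1/(3*(F - 1/301)) = 1/(3*(-1/301 + F)))
(q(132) + T(-59))*(13783 - 26696) = (27 + 301/(3*(-1 + 301*(-59))))*(13783 - 26696) = (27 + 301/(3*(-1 - 17759)))*(-12913) = (27 + (301/3)/(-17760))*(-12913) = (27 + (301/3)*(-1/17760))*(-12913) = (27 - 301/53280)*(-12913) = (1438259/53280)*(-12913) = -501952391/1440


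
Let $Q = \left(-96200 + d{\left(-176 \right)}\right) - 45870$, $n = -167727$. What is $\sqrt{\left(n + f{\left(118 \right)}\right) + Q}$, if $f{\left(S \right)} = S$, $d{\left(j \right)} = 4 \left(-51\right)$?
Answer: $i \sqrt{309883} \approx 556.67 i$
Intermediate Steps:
$d{\left(j \right)} = -204$
$Q = -142274$ ($Q = \left(-96200 - 204\right) - 45870 = -96404 - 45870 = -142274$)
$\sqrt{\left(n + f{\left(118 \right)}\right) + Q} = \sqrt{\left(-167727 + 118\right) - 142274} = \sqrt{-167609 - 142274} = \sqrt{-309883} = i \sqrt{309883}$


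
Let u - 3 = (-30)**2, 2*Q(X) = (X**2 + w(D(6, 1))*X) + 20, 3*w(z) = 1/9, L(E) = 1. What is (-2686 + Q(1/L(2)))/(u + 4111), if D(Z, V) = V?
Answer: -36119/67689 ≈ -0.53360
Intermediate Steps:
w(z) = 1/27 (w(z) = (1/3)/9 = (1/3)*(1/9) = 1/27)
Q(X) = 10 + X**2/2 + X/54 (Q(X) = ((X**2 + X/27) + 20)/2 = (20 + X**2 + X/27)/2 = 10 + X**2/2 + X/54)
u = 903 (u = 3 + (-30)**2 = 3 + 900 = 903)
(-2686 + Q(1/L(2)))/(u + 4111) = (-2686 + (10 + (1/1)**2/2 + (1/54)/1))/(903 + 4111) = (-2686 + (10 + (1/2)*1**2 + (1/54)*1))/5014 = (-2686 + (10 + (1/2)*1 + 1/54))*(1/5014) = (-2686 + (10 + 1/2 + 1/54))*(1/5014) = (-2686 + 284/27)*(1/5014) = -72238/27*1/5014 = -36119/67689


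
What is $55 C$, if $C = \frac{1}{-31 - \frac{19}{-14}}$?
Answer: $- \frac{154}{83} \approx -1.8554$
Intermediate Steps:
$C = - \frac{14}{415}$ ($C = \frac{1}{-31 - - \frac{19}{14}} = \frac{1}{-31 + \frac{19}{14}} = \frac{1}{- \frac{415}{14}} = - \frac{14}{415} \approx -0.033735$)
$55 C = 55 \left(- \frac{14}{415}\right) = - \frac{154}{83}$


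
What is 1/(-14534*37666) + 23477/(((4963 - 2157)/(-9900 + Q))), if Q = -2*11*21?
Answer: -66587214876783431/768055014532 ≈ -86696.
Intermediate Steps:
Q = -462 (Q = -22*21 = -462)
1/(-14534*37666) + 23477/(((4963 - 2157)/(-9900 + Q))) = 1/(-14534*37666) + 23477/(((4963 - 2157)/(-9900 - 462))) = -1/14534*1/37666 + 23477/((2806/(-10362))) = -1/547437644 + 23477/((2806*(-1/10362))) = -1/547437644 + 23477/(-1403/5181) = -1/547437644 + 23477*(-5181/1403) = -1/547437644 - 121634337/1403 = -66587214876783431/768055014532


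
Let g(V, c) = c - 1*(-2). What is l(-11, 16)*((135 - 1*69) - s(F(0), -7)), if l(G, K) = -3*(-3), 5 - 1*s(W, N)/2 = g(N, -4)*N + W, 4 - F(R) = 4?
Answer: 756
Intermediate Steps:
g(V, c) = 2 + c (g(V, c) = c + 2 = 2 + c)
F(R) = 0 (F(R) = 4 - 1*4 = 4 - 4 = 0)
s(W, N) = 10 - 2*W + 4*N (s(W, N) = 10 - 2*((2 - 4)*N + W) = 10 - 2*(-2*N + W) = 10 - 2*(W - 2*N) = 10 + (-2*W + 4*N) = 10 - 2*W + 4*N)
l(G, K) = 9
l(-11, 16)*((135 - 1*69) - s(F(0), -7)) = 9*((135 - 1*69) - (10 - 2*0 + 4*(-7))) = 9*((135 - 69) - (10 + 0 - 28)) = 9*(66 - 1*(-18)) = 9*(66 + 18) = 9*84 = 756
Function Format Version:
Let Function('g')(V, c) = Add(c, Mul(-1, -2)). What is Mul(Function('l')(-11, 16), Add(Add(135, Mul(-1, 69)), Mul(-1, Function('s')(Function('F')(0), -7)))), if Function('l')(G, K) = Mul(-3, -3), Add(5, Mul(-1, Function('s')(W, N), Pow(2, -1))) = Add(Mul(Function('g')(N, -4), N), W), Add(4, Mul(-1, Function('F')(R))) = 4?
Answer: 756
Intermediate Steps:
Function('g')(V, c) = Add(2, c) (Function('g')(V, c) = Add(c, 2) = Add(2, c))
Function('F')(R) = 0 (Function('F')(R) = Add(4, Mul(-1, 4)) = Add(4, -4) = 0)
Function('s')(W, N) = Add(10, Mul(-2, W), Mul(4, N)) (Function('s')(W, N) = Add(10, Mul(-2, Add(Mul(Add(2, -4), N), W))) = Add(10, Mul(-2, Add(Mul(-2, N), W))) = Add(10, Mul(-2, Add(W, Mul(-2, N)))) = Add(10, Add(Mul(-2, W), Mul(4, N))) = Add(10, Mul(-2, W), Mul(4, N)))
Function('l')(G, K) = 9
Mul(Function('l')(-11, 16), Add(Add(135, Mul(-1, 69)), Mul(-1, Function('s')(Function('F')(0), -7)))) = Mul(9, Add(Add(135, Mul(-1, 69)), Mul(-1, Add(10, Mul(-2, 0), Mul(4, -7))))) = Mul(9, Add(Add(135, -69), Mul(-1, Add(10, 0, -28)))) = Mul(9, Add(66, Mul(-1, -18))) = Mul(9, Add(66, 18)) = Mul(9, 84) = 756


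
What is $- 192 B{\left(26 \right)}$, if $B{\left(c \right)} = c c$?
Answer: $-129792$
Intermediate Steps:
$B{\left(c \right)} = c^{2}$
$- 192 B{\left(26 \right)} = - 192 \cdot 26^{2} = \left(-192\right) 676 = -129792$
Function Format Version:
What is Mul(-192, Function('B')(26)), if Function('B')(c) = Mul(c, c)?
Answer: -129792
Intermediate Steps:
Function('B')(c) = Pow(c, 2)
Mul(-192, Function('B')(26)) = Mul(-192, Pow(26, 2)) = Mul(-192, 676) = -129792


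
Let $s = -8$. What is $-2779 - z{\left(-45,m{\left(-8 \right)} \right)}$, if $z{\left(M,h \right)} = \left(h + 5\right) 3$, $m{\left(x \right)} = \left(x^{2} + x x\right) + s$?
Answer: $-3154$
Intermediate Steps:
$m{\left(x \right)} = -8 + 2 x^{2}$ ($m{\left(x \right)} = \left(x^{2} + x x\right) - 8 = \left(x^{2} + x^{2}\right) - 8 = 2 x^{2} - 8 = -8 + 2 x^{2}$)
$z{\left(M,h \right)} = 15 + 3 h$ ($z{\left(M,h \right)} = \left(5 + h\right) 3 = 15 + 3 h$)
$-2779 - z{\left(-45,m{\left(-8 \right)} \right)} = -2779 - \left(15 + 3 \left(-8 + 2 \left(-8\right)^{2}\right)\right) = -2779 - \left(15 + 3 \left(-8 + 2 \cdot 64\right)\right) = -2779 - \left(15 + 3 \left(-8 + 128\right)\right) = -2779 - \left(15 + 3 \cdot 120\right) = -2779 - \left(15 + 360\right) = -2779 - 375 = -3154$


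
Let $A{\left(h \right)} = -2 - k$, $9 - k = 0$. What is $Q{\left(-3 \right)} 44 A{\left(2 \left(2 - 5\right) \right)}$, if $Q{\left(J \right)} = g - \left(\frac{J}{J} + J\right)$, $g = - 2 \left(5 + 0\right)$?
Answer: $3872$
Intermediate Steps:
$k = 9$ ($k = 9 - 0 = 9 + 0 = 9$)
$g = -10$ ($g = \left(-2\right) 5 = -10$)
$A{\left(h \right)} = -11$ ($A{\left(h \right)} = -2 - 9 = -11$)
$Q{\left(J \right)} = -11 - J$ ($Q{\left(J \right)} = -10 - \left(\frac{J}{J} + J\right) = -10 - \left(1 + J\right) = -11 - J$)
$Q{\left(-3 \right)} 44 A{\left(2 \left(2 - 5\right) \right)} = \left(-11 - -3\right) 44 \left(-11\right) = \left(-11 + 3\right) 44 \left(-11\right) = \left(-8\right) 44 \left(-11\right) = \left(-352\right) \left(-11\right) = 3872$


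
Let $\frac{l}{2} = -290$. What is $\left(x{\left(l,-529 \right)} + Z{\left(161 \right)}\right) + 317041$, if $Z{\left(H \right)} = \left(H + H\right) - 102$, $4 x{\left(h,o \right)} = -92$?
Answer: $317238$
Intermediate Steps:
$l = -580$ ($l = 2 \left(-290\right) = -580$)
$x{\left(h,o \right)} = -23$ ($x{\left(h,o \right)} = \frac{1}{4} \left(-92\right) = -23$)
$Z{\left(H \right)} = -102 + 2 H$ ($Z{\left(H \right)} = 2 H - 102 = -102 + 2 H$)
$\left(x{\left(l,-529 \right)} + Z{\left(161 \right)}\right) + 317041 = \left(-23 + \left(-102 + 2 \cdot 161\right)\right) + 317041 = \left(-23 + \left(-102 + 322\right)\right) + 317041 = \left(-23 + 220\right) + 317041 = 197 + 317041 = 317238$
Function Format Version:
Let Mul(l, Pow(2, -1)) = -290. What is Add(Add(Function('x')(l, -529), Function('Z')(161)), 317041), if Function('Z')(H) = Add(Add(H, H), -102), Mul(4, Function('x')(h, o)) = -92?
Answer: 317238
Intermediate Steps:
l = -580 (l = Mul(2, -290) = -580)
Function('x')(h, o) = -23 (Function('x')(h, o) = Mul(Rational(1, 4), -92) = -23)
Function('Z')(H) = Add(-102, Mul(2, H)) (Function('Z')(H) = Add(Mul(2, H), -102) = Add(-102, Mul(2, H)))
Add(Add(Function('x')(l, -529), Function('Z')(161)), 317041) = Add(Add(-23, Add(-102, Mul(2, 161))), 317041) = Add(Add(-23, Add(-102, 322)), 317041) = Add(Add(-23, 220), 317041) = Add(197, 317041) = 317238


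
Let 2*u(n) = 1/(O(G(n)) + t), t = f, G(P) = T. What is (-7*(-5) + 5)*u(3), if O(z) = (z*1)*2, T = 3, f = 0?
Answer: 10/3 ≈ 3.3333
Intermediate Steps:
G(P) = 3
O(z) = 2*z (O(z) = z*2 = 2*z)
t = 0
u(n) = 1/12 (u(n) = 1/(2*(2*3 + 0)) = 1/(2*(6 + 0)) = (½)/6 = (½)*(⅙) = 1/12)
(-7*(-5) + 5)*u(3) = (-7*(-5) + 5)*(1/12) = (35 + 5)*(1/12) = 40*(1/12) = 10/3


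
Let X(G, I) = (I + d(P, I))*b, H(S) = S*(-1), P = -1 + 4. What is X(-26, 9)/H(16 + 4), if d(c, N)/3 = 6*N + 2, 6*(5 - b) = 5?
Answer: -295/8 ≈ -36.875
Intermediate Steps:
b = 25/6 (b = 5 - ⅙*5 = 5 - ⅚ = 25/6 ≈ 4.1667)
P = 3
d(c, N) = 6 + 18*N (d(c, N) = 3*(6*N + 2) = 3*(2 + 6*N) = 6 + 18*N)
H(S) = -S
X(G, I) = 25 + 475*I/6 (X(G, I) = (I + (6 + 18*I))*(25/6) = (6 + 19*I)*(25/6) = 25 + 475*I/6)
X(-26, 9)/H(16 + 4) = (25 + (475/6)*9)/((-(16 + 4))) = (25 + 1425/2)/((-1*20)) = (1475/2)/(-20) = (1475/2)*(-1/20) = -295/8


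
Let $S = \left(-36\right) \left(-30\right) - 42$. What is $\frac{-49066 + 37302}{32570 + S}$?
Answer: $- \frac{2941}{8402} \approx -0.35004$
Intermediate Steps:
$S = 1038$ ($S = 1080 - 42 = 1038$)
$\frac{-49066 + 37302}{32570 + S} = \frac{-49066 + 37302}{32570 + 1038} = - \frac{11764}{33608} = \left(-11764\right) \frac{1}{33608} = - \frac{2941}{8402}$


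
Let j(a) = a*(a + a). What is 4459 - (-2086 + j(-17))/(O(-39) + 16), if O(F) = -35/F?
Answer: 2997293/659 ≈ 4548.2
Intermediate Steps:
j(a) = 2*a² (j(a) = a*(2*a) = 2*a²)
4459 - (-2086 + j(-17))/(O(-39) + 16) = 4459 - (-2086 + 2*(-17)²)/(-35/(-39) + 16) = 4459 - (-2086 + 2*289)/(-35*(-1/39) + 16) = 4459 - (-2086 + 578)/(35/39 + 16) = 4459 - (-1508)/659/39 = 4459 - (-1508)*39/659 = 4459 - 1*(-58812/659) = 4459 + 58812/659 = 2997293/659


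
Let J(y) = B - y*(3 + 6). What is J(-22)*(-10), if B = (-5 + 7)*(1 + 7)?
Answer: -2140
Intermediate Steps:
B = 16 (B = 2*8 = 16)
J(y) = 16 - 9*y (J(y) = 16 - y*(3 + 6) = 16 - y*9 = 16 - 9*y)
J(-22)*(-10) = (16 - 9*(-22))*(-10) = (16 + 198)*(-10) = 214*(-10) = -2140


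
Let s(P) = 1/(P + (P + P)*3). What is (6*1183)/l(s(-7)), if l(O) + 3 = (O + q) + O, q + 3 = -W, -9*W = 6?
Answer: -521703/395 ≈ -1320.8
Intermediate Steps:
W = -⅔ (W = -⅑*6 = -⅔ ≈ -0.66667)
q = -7/3 (q = -3 - 1*(-⅔) = -3 + ⅔ = -7/3 ≈ -2.3333)
s(P) = 1/(7*P) (s(P) = 1/(P + (2*P)*3) = 1/(P + 6*P) = 1/(7*P))
l(O) = -16/3 + 2*O (l(O) = -3 + ((O - 7/3) + O) = -3 + ((-7/3 + O) + O) = -3 + (-7/3 + 2*O) = -16/3 + 2*O)
(6*1183)/l(s(-7)) = (6*1183)/(-16/3 + 2*((⅐)/(-7))) = 7098/(-16/3 + 2*((⅐)*(-⅐))) = 7098/(-16/3 + 2*(-1/49)) = 7098/(-16/3 - 2/49) = 7098/(-790/147) = 7098*(-147/790) = -521703/395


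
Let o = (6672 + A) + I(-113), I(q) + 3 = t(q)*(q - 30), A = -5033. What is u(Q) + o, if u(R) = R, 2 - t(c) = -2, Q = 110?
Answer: 1174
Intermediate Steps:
t(c) = 4 (t(c) = 2 - 1*(-2) = 2 + 2 = 4)
I(q) = -123 + 4*q (I(q) = -3 + 4*(q - 30) = -3 + 4*(-30 + q) = -3 + (-120 + 4*q) = -123 + 4*q)
o = 1064 (o = (6672 - 5033) + (-123 + 4*(-113)) = 1639 + (-123 - 452) = 1639 - 575 = 1064)
u(Q) + o = 110 + 1064 = 1174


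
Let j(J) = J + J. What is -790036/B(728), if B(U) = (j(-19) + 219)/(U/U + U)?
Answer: -575936244/181 ≈ -3.1820e+6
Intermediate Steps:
j(J) = 2*J
B(U) = 181/(1 + U) (B(U) = (2*(-19) + 219)/(U/U + U) = (-38 + 219)/(1 + U) = 181/(1 + U))
-790036/B(728) = -790036/(181/(1 + 728)) = -790036/(181/729) = -790036/(181*(1/729)) = -790036/181/729 = -790036*729/181 = -575936244/181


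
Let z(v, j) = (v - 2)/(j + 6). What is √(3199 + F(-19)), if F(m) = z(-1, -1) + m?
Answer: √79485/5 ≈ 56.386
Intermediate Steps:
z(v, j) = (-2 + v)/(6 + j)
F(m) = -⅗ + m (F(m) = (-2 - 1)/(6 - 1) + m = -3/5 + m = (⅕)*(-3) + m = -⅗ + m)
√(3199 + F(-19)) = √(3199 + (-⅗ - 19)) = √(3199 - 98/5) = √(15897/5) = √79485/5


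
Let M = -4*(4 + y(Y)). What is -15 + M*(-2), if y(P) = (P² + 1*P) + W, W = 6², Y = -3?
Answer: 353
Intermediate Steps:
W = 36
y(P) = 36 + P + P² (y(P) = (P² + 1*P) + 36 = (P² + P) + 36 = (P + P²) + 36 = 36 + P + P²)
M = -184 (M = -4*(4 + (36 - 3 + (-3)²)) = -4*(4 + (36 - 3 + 9)) = -4*(4 + 42) = -4*46 = -184)
-15 + M*(-2) = -15 - 184*(-2) = -15 + 368 = 353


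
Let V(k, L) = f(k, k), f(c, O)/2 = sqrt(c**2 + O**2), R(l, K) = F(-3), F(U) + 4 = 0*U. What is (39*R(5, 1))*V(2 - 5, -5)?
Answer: -936*sqrt(2) ≈ -1323.7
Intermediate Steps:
F(U) = -4 (F(U) = -4 + 0*U = -4 + 0 = -4)
R(l, K) = -4
f(c, O) = 2*sqrt(O**2 + c**2) (f(c, O) = 2*sqrt(c**2 + O**2) = 2*sqrt(O**2 + c**2))
V(k, L) = 2*sqrt(2)*sqrt(k**2) (V(k, L) = 2*sqrt(k**2 + k**2) = 2*sqrt(2*k**2) = 2*(sqrt(2)*sqrt(k**2)) = 2*sqrt(2)*sqrt(k**2))
(39*R(5, 1))*V(2 - 5, -5) = (39*(-4))*(2*sqrt(2)*sqrt((2 - 5)**2)) = -312*sqrt(2)*sqrt((-3)**2) = -312*sqrt(2)*sqrt(9) = -312*sqrt(2)*3 = -936*sqrt(2)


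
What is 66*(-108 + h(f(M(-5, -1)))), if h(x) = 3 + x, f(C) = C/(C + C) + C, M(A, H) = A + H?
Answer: -7293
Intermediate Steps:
f(C) = ½ + C (f(C) = C/((2*C)) + C = C*(1/(2*C)) + C = ½ + C)
66*(-108 + h(f(M(-5, -1)))) = 66*(-108 + (3 + (½ + (-5 - 1)))) = 66*(-108 + (3 + (½ - 6))) = 66*(-108 + (3 - 11/2)) = 66*(-108 - 5/2) = 66*(-221/2) = -7293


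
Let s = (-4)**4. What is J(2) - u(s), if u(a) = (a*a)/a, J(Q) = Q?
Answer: -254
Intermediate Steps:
s = 256
u(a) = a (u(a) = a**2/a = a)
J(2) - u(s) = 2 - 1*256 = 2 - 256 = -254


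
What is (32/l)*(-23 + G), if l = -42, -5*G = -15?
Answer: 320/21 ≈ 15.238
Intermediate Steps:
G = 3 (G = -⅕*(-15) = 3)
(32/l)*(-23 + G) = (32/(-42))*(-23 + 3) = (32*(-1/42))*(-20) = -16/21*(-20) = 320/21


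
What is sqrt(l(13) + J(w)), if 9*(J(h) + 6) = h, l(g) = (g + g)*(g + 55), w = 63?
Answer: sqrt(1769) ≈ 42.059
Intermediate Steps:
l(g) = 2*g*(55 + g) (l(g) = (2*g)*(55 + g) = 2*g*(55 + g))
J(h) = -6 + h/9
sqrt(l(13) + J(w)) = sqrt(2*13*(55 + 13) + (-6 + (1/9)*63)) = sqrt(2*13*68 + (-6 + 7)) = sqrt(1768 + 1) = sqrt(1769)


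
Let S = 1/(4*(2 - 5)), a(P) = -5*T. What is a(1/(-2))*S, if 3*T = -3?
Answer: -5/12 ≈ -0.41667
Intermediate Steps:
T = -1 (T = (⅓)*(-3) = -1)
a(P) = 5 (a(P) = -5*(-1) = 5)
S = -1/12 (S = 1/(4*(-3)) = 1/(-12) = -1/12 ≈ -0.083333)
a(1/(-2))*S = 5*(-1/12) = -5/12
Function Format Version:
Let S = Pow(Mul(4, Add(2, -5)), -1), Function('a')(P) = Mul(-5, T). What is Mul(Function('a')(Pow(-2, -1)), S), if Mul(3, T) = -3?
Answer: Rational(-5, 12) ≈ -0.41667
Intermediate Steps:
T = -1 (T = Mul(Rational(1, 3), -3) = -1)
Function('a')(P) = 5 (Function('a')(P) = Mul(-5, -1) = 5)
S = Rational(-1, 12) (S = Pow(Mul(4, -3), -1) = Pow(-12, -1) = Rational(-1, 12) ≈ -0.083333)
Mul(Function('a')(Pow(-2, -1)), S) = Mul(5, Rational(-1, 12)) = Rational(-5, 12)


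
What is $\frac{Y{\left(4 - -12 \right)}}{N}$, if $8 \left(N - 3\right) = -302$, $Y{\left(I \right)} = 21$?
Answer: $- \frac{84}{139} \approx -0.60432$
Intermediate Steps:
$N = - \frac{139}{4}$ ($N = 3 + \frac{1}{8} \left(-302\right) = 3 - \frac{151}{4} = - \frac{139}{4} \approx -34.75$)
$\frac{Y{\left(4 - -12 \right)}}{N} = \frac{21}{- \frac{139}{4}} = 21 \left(- \frac{4}{139}\right) = - \frac{84}{139}$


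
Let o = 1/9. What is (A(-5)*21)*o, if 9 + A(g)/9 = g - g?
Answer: -189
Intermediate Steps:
o = ⅑ ≈ 0.11111
A(g) = -81 (A(g) = -81 + 9*(g - g) = -81 + 9*0 = -81 + 0 = -81)
(A(-5)*21)*o = -81*21*(⅑) = -1701*⅑ = -189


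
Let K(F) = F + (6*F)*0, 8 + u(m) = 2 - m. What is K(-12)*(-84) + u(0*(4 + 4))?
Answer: 1002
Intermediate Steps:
u(m) = -6 - m (u(m) = -8 + (2 - m) = -6 - m)
K(F) = F (K(F) = F + 0 = F)
K(-12)*(-84) + u(0*(4 + 4)) = -12*(-84) + (-6 - 0*(4 + 4)) = 1008 + (-6 - 0*8) = 1008 + (-6 - 1*0) = 1008 + (-6 + 0) = 1008 - 6 = 1002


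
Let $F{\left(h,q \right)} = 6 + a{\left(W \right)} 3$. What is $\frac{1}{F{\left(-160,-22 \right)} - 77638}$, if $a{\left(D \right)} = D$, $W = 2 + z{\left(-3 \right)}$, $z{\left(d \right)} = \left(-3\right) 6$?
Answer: $- \frac{1}{77680} \approx -1.2873 \cdot 10^{-5}$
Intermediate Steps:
$z{\left(d \right)} = -18$
$W = -16$ ($W = 2 - 18 = -16$)
$F{\left(h,q \right)} = -42$ ($F{\left(h,q \right)} = 6 - 48 = -42$)
$\frac{1}{F{\left(-160,-22 \right)} - 77638} = \frac{1}{-42 - 77638} = \frac{1}{-77680} = - \frac{1}{77680}$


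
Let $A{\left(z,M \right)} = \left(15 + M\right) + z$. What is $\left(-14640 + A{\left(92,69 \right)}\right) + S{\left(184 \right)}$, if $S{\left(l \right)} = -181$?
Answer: $-14645$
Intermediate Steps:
$A{\left(z,M \right)} = 15 + M + z$
$\left(-14640 + A{\left(92,69 \right)}\right) + S{\left(184 \right)} = \left(-14640 + \left(15 + 69 + 92\right)\right) - 181 = \left(-14640 + 176\right) - 181 = -14464 - 181 = -14645$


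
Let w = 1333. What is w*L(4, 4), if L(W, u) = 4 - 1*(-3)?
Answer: 9331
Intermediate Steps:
L(W, u) = 7 (L(W, u) = 4 + 3 = 7)
w*L(4, 4) = 1333*7 = 9331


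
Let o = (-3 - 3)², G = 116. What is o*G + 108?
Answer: 4284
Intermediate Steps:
o = 36 (o = (-6)² = 36)
o*G + 108 = 36*116 + 108 = 4176 + 108 = 4284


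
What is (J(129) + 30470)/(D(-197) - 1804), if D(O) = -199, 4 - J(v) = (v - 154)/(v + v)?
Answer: -7862317/516774 ≈ -15.214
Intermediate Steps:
J(v) = 4 - (-154 + v)/(2*v) (J(v) = 4 - (v - 154)/(v + v) = 4 - (-154 + v)/(2*v))
(J(129) + 30470)/(D(-197) - 1804) = ((7/2 + 77/129) + 30470)/(-199 - 1804) = ((7/2 + 77*(1/129)) + 30470)/(-2003) = ((7/2 + 77/129) + 30470)*(-1/2003) = (1057/258 + 30470)*(-1/2003) = (7862317/258)*(-1/2003) = -7862317/516774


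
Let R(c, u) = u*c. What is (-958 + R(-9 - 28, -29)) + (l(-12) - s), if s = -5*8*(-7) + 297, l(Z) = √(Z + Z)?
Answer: -462 + 2*I*√6 ≈ -462.0 + 4.899*I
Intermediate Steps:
l(Z) = √2*√Z (l(Z) = √(2*Z) = √2*√Z)
R(c, u) = c*u
s = 577 (s = -40*(-7) + 297 = 280 + 297 = 577)
(-958 + R(-9 - 28, -29)) + (l(-12) - s) = (-958 + (-9 - 28)*(-29)) + (√2*√(-12) - 1*577) = (-958 - 37*(-29)) + (√2*(2*I*√3) - 577) = (-958 + 1073) + (2*I*√6 - 577) = 115 + (-577 + 2*I*√6) = -462 + 2*I*√6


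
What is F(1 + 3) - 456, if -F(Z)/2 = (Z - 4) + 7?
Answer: -470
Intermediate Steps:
F(Z) = -6 - 2*Z (F(Z) = -2*((Z - 4) + 7) = -2*((-4 + Z) + 7) = -2*(3 + Z) = -6 - 2*Z)
F(1 + 3) - 456 = (-6 - 2*(1 + 3)) - 456 = (-6 - 2*4) - 456 = (-6 - 8) - 456 = -14 - 456 = -470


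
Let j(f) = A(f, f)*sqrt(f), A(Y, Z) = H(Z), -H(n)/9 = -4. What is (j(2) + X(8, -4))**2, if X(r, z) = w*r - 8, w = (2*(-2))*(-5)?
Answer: 25696 + 10944*sqrt(2) ≈ 41173.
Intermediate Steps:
H(n) = 36 (H(n) = -9*(-4) = 36)
w = 20 (w = -4*(-5) = 20)
A(Y, Z) = 36
X(r, z) = -8 + 20*r (X(r, z) = 20*r - 8 = -8 + 20*r)
j(f) = 36*sqrt(f)
(j(2) + X(8, -4))**2 = (36*sqrt(2) + (-8 + 20*8))**2 = (36*sqrt(2) + (-8 + 160))**2 = (36*sqrt(2) + 152)**2 = (152 + 36*sqrt(2))**2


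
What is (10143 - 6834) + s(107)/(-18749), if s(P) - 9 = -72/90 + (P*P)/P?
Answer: 310201629/93745 ≈ 3309.0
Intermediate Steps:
s(P) = 41/5 + P (s(P) = 9 + (-72/90 + (P*P)/P) = 9 + (-72*1/90 + P²/P) = 9 + (-⅘ + P) = 41/5 + P)
(10143 - 6834) + s(107)/(-18749) = (10143 - 6834) + (41/5 + 107)/(-18749) = 3309 + (576/5)*(-1/18749) = 3309 - 576/93745 = 310201629/93745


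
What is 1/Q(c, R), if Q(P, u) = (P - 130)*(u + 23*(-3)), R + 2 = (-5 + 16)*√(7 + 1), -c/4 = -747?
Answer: -71/11640634 - 11*√2/5820317 ≈ -8.7721e-6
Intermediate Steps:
c = 2988 (c = -4*(-747) = 2988)
R = -2 + 22*√2 (R = -2 + (-5 + 16)*√(7 + 1) = -2 + 11*√8 = -2 + 11*(2*√2) = -2 + 22*√2 ≈ 29.113)
Q(P, u) = (-130 + P)*(-69 + u) (Q(P, u) = (-130 + P)*(u - 69) = (-130 + P)*(-69 + u))
1/Q(c, R) = 1/(8970 - 130*(-2 + 22*√2) - 69*2988 + 2988*(-2 + 22*√2)) = 1/(8970 + (260 - 2860*√2) - 206172 + (-5976 + 65736*√2)) = 1/(-202918 + 62876*√2)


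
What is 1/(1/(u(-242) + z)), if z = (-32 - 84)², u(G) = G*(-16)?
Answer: 17328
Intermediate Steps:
u(G) = -16*G
z = 13456 (z = (-116)² = 13456)
1/(1/(u(-242) + z)) = 1/(1/(-16*(-242) + 13456)) = 1/(1/(3872 + 13456)) = 1/(1/17328) = 17328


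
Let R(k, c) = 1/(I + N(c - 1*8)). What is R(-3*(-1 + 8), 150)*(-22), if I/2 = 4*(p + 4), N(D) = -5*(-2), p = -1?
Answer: -11/17 ≈ -0.64706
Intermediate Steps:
N(D) = 10
I = 24 (I = 2*(4*(-1 + 4)) = 2*(4*3) = 2*12 = 24)
R(k, c) = 1/34 (R(k, c) = 1/(24 + 10) = 1/34)
R(-3*(-1 + 8), 150)*(-22) = (1/34)*(-22) = -11/17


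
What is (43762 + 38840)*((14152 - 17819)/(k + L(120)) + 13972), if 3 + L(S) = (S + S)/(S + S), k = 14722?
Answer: 8494136009073/7360 ≈ 1.1541e+9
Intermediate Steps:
L(S) = -2 (L(S) = -3 + (S + S)/(S + S) = -3 + (2*S)/((2*S)) = -3 + (2*S)*(1/(2*S)) = -3 + 1 = -2)
(43762 + 38840)*((14152 - 17819)/(k + L(120)) + 13972) = (43762 + 38840)*((14152 - 17819)/(14722 - 2) + 13972) = 82602*(-3667/14720 + 13972) = 82602*(205664173/14720) = 8494136009073/7360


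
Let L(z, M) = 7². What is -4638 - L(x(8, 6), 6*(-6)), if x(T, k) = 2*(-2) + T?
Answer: -4687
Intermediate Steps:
x(T, k) = -4 + T
L(z, M) = 49
-4638 - L(x(8, 6), 6*(-6)) = -4638 - 1*49 = -4638 - 49 = -4687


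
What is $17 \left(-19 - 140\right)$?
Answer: $-2703$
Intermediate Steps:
$17 \left(-19 - 140\right) = 17 \left(-159\right) = -2703$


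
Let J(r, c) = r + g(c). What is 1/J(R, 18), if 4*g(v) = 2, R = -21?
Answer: -2/41 ≈ -0.048781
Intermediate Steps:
g(v) = ½ (g(v) = (¼)*2 = ½)
J(r, c) = ½ + r (J(r, c) = r + ½ = ½ + r)
1/J(R, 18) = 1/(½ - 21) = 1/(-41/2) = -2/41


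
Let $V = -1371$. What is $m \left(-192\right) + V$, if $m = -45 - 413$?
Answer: $86565$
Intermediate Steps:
$m = -458$
$m \left(-192\right) + V = \left(-458\right) \left(-192\right) - 1371 = 87936 - 1371 = 86565$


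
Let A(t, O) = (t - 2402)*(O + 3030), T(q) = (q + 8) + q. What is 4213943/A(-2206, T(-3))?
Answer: -4213943/13971456 ≈ -0.30161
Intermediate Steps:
T(q) = 8 + 2*q (T(q) = (8 + q) + q = 8 + 2*q)
A(t, O) = (-2402 + t)*(3030 + O)
4213943/A(-2206, T(-3)) = 4213943/(-7278060 - 2402*(8 + 2*(-3)) + 3030*(-2206) + (8 + 2*(-3))*(-2206)) = 4213943/(-7278060 - 2402*(8 - 6) - 6684180 + (8 - 6)*(-2206)) = 4213943/(-7278060 - 2402*2 - 6684180 + 2*(-2206)) = 4213943/(-7278060 - 4804 - 6684180 - 4412) = 4213943/(-13971456) = 4213943*(-1/13971456) = -4213943/13971456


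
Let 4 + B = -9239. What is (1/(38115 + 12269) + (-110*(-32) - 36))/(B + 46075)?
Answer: 175537857/1855743488 ≈ 0.094592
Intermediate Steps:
B = -9243 (B = -4 - 9239 = -9243)
(1/(38115 + 12269) + (-110*(-32) - 36))/(B + 46075) = (1/(38115 + 12269) + (-110*(-32) - 36))/(-9243 + 46075) = (1/50384 + (3520 - 36))/36832 = (1/50384 + 3484)*(1/36832) = (175537857/50384)*(1/36832) = 175537857/1855743488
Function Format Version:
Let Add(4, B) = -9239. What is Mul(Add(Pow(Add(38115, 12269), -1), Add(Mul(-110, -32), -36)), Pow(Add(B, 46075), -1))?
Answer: Rational(175537857, 1855743488) ≈ 0.094592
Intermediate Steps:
B = -9243 (B = Add(-4, -9239) = -9243)
Mul(Add(Pow(Add(38115, 12269), -1), Add(Mul(-110, -32), -36)), Pow(Add(B, 46075), -1)) = Mul(Add(Pow(Add(38115, 12269), -1), Add(Mul(-110, -32), -36)), Pow(Add(-9243, 46075), -1)) = Mul(Add(Pow(50384, -1), Add(3520, -36)), Pow(36832, -1)) = Mul(Add(Rational(1, 50384), 3484), Rational(1, 36832)) = Mul(Rational(175537857, 50384), Rational(1, 36832)) = Rational(175537857, 1855743488)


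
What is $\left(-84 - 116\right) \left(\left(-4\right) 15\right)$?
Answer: $12000$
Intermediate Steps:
$\left(-84 - 116\right) \left(\left(-4\right) 15\right) = \left(-200\right) \left(-60\right) = 12000$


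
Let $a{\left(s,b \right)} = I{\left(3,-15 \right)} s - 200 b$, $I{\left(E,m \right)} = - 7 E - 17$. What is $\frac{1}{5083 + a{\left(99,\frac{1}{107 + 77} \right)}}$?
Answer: $\frac{23}{30358} \approx 0.00075763$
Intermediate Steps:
$I{\left(E,m \right)} = -17 - 7 E$
$a{\left(s,b \right)} = - 200 b - 38 s$ ($a{\left(s,b \right)} = \left(-17 - 21\right) s - 200 b = - 38 s - 200 b = - 200 b - 38 s$)
$\frac{1}{5083 + a{\left(99,\frac{1}{107 + 77} \right)}} = \frac{1}{5083 - \left(3762 + \frac{200}{107 + 77}\right)} = \frac{1}{5083 - \left(3762 + \frac{200}{184}\right)} = \frac{1}{5083 - \frac{86551}{23}} = \frac{1}{\frac{30358}{23}} = \frac{23}{30358}$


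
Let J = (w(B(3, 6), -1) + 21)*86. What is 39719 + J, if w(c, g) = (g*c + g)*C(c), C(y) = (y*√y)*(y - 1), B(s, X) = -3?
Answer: 41525 + 2064*I*√3 ≈ 41525.0 + 3575.0*I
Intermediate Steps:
C(y) = y^(3/2)*(-1 + y)
w(c, g) = c^(3/2)*(-1 + c)*(g + c*g) (w(c, g) = (g*c + g)*(c^(3/2)*(-1 + c)) = (c*g + g)*(c^(3/2)*(-1 + c)) = (g + c*g)*(c^(3/2)*(-1 + c)) = c^(3/2)*(-1 + c)*(g + c*g))
J = 1806 + 2064*I*√3 (J = (-(-3)^(3/2)*(-1 + (-3)²) + 21)*86 = (-(-3*I*√3)*(-1 + 9) + 21)*86 = (-1*(-3*I*√3)*8 + 21)*86 = (24*I*√3 + 21)*86 = (21 + 24*I*√3)*86 = 1806 + 2064*I*√3 ≈ 1806.0 + 3575.0*I)
39719 + J = 39719 + (1806 + 2064*I*√3) = 41525 + 2064*I*√3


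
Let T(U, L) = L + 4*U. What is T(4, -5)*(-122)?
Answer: -1342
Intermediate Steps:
T(4, -5)*(-122) = (-5 + 4*4)*(-122) = (-5 + 16)*(-122) = 11*(-122) = -1342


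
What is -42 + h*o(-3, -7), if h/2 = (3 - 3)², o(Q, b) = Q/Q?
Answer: -42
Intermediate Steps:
o(Q, b) = 1
h = 0 (h = 2*(3 - 3)² = 2*0² = 2*0 = 0)
-42 + h*o(-3, -7) = -42 + 0*1 = -42 + 0 = -42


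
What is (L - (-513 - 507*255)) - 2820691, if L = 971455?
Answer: -1719438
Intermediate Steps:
(L - (-513 - 507*255)) - 2820691 = (971455 - (-513 - 507*255)) - 2820691 = (971455 - (-513 - 129285)) - 2820691 = (971455 - 1*(-129798)) - 2820691 = (971455 + 129798) - 2820691 = 1101253 - 2820691 = -1719438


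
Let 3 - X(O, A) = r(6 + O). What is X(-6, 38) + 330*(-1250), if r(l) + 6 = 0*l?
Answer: -412491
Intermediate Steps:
r(l) = -6 (r(l) = -6 + 0*l = -6 + 0 = -6)
X(O, A) = 9 (X(O, A) = 3 - 1*(-6) = 3 + 6 = 9)
X(-6, 38) + 330*(-1250) = 9 + 330*(-1250) = 9 - 412500 = -412491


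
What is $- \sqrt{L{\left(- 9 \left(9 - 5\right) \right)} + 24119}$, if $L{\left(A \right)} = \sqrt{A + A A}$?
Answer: $- \sqrt{24119 + 6 \sqrt{35}} \approx -155.42$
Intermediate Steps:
$L{\left(A \right)} = \sqrt{A + A^{2}}$
$- \sqrt{L{\left(- 9 \left(9 - 5\right) \right)} + 24119} = - \sqrt{\sqrt{- 9 \left(9 - 5\right) \left(1 - 9 \left(9 - 5\right)\right)} + 24119} = - \sqrt{\sqrt{\left(-9\right) 4 \left(1 - 36\right)} + 24119} = - \sqrt{\sqrt{- 36 \left(1 - 36\right)} + 24119} = - \sqrt{\sqrt{\left(-36\right) \left(-35\right)} + 24119} = - \sqrt{\sqrt{1260} + 24119} = - \sqrt{6 \sqrt{35} + 24119} = - \sqrt{24119 + 6 \sqrt{35}}$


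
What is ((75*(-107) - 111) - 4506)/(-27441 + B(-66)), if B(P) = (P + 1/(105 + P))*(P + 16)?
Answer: 70434/134507 ≈ 0.52365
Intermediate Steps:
B(P) = (16 + P)*(P + 1/(105 + P)) (B(P) = (P + 1/(105 + P))*(16 + P) = (16 + P)*(P + 1/(105 + P)))
((75*(-107) - 111) - 4506)/(-27441 + B(-66)) = ((75*(-107) - 111) - 4506)/(-27441 + (16 + (-66)**3 + 121*(-66)**2 + 1681*(-66))/(105 - 66)) = ((-8025 - 111) - 4506)/(-27441 + (16 - 287496 + 121*4356 - 110946)/39) = (-8136 - 4506)/(-27441 + (16 - 287496 + 527076 - 110946)/39) = -12642/(-27441 + (1/39)*128650) = -12642/(-27441 + 128650/39) = -12642/(-941549/39) = -12642*(-39/941549) = 70434/134507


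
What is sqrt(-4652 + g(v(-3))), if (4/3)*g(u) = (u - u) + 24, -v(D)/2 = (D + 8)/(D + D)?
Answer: I*sqrt(4634) ≈ 68.073*I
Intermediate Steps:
v(D) = -(8 + D)/D (v(D) = -2*(D + 8)/(D + D) = -2*(8 + D)/(2*D) = -2*(8 + D)*1/(2*D) = -(8 + D)/D)
g(u) = 18 (g(u) = 3*((u - u) + 24)/4 = 3*(0 + 24)/4 = (3/4)*24 = 18)
sqrt(-4652 + g(v(-3))) = sqrt(-4652 + 18) = sqrt(-4634) = I*sqrt(4634)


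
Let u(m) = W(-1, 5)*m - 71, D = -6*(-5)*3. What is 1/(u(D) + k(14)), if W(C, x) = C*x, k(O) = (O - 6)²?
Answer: -1/457 ≈ -0.0021882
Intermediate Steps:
D = 90 (D = 30*3 = 90)
k(O) = (-6 + O)²
u(m) = -71 - 5*m (u(m) = (-1*5)*m - 71 = -5*m - 71 = -71 - 5*m)
1/(u(D) + k(14)) = 1/((-71 - 5*90) + (-6 + 14)²) = 1/((-71 - 450) + 8²) = 1/(-521 + 64) = 1/(-457) = -1/457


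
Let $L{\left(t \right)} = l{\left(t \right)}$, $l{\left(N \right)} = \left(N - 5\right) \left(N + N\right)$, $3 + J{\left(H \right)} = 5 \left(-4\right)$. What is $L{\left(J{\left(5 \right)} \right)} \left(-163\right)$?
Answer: $-209944$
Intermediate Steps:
$J{\left(H \right)} = -23$ ($J{\left(H \right)} = -3 + 5 \left(-4\right) = -3 - 20 = -23$)
$l{\left(N \right)} = 2 N \left(-5 + N\right)$ ($l{\left(N \right)} = \left(-5 + N\right) 2 N = 2 N \left(-5 + N\right)$)
$L{\left(t \right)} = 2 t \left(-5 + t\right)$
$L{\left(J{\left(5 \right)} \right)} \left(-163\right) = 2 \left(-23\right) \left(-5 - 23\right) \left(-163\right) = 2 \left(-23\right) \left(-28\right) \left(-163\right) = 1288 \left(-163\right) = -209944$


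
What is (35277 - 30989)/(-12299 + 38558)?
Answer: 4288/26259 ≈ 0.16330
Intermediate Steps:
(35277 - 30989)/(-12299 + 38558) = 4288/26259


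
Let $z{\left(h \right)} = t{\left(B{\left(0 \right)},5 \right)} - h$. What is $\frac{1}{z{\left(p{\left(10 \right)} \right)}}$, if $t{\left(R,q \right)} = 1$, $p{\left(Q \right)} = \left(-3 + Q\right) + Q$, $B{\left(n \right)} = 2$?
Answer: $- \frac{1}{16} \approx -0.0625$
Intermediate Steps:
$p{\left(Q \right)} = -3 + 2 Q$
$z{\left(h \right)} = 1 - h$
$\frac{1}{z{\left(p{\left(10 \right)} \right)}} = \frac{1}{1 - \left(-3 + 2 \cdot 10\right)} = \frac{1}{1 - \left(-3 + 20\right)} = \frac{1}{1 - 17} = \frac{1}{-16} = - \frac{1}{16}$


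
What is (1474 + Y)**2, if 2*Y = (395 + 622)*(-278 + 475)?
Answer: 41329670209/4 ≈ 1.0332e+10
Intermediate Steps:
Y = 200349/2 (Y = ((395 + 622)*(-278 + 475))/2 = (1017*197)/2 = (1/2)*200349 = 200349/2 ≈ 1.0017e+5)
(1474 + Y)**2 = (1474 + 200349/2)**2 = (203297/2)**2 = 41329670209/4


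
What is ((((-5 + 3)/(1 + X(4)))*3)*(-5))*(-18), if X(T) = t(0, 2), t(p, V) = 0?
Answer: -540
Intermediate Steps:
X(T) = 0
((((-5 + 3)/(1 + X(4)))*3)*(-5))*(-18) = ((((-5 + 3)/(1 + 0))*3)*(-5))*(-18) = ((-2/1*3)*(-5))*(-18) = ((-2*1*3)*(-5))*(-18) = (-2*3*(-5))*(-18) = -6*(-5)*(-18) = 30*(-18) = -540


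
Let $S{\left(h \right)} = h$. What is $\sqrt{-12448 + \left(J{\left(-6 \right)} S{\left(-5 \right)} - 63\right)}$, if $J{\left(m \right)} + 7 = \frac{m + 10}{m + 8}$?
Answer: $i \sqrt{12486} \approx 111.74 i$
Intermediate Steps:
$J{\left(m \right)} = -7 + \frac{10 + m}{8 + m}$ ($J{\left(m \right)} = -7 + \frac{m + 10}{m + 8} = -7 + \frac{10 + m}{8 + m}$)
$\sqrt{-12448 + \left(J{\left(-6 \right)} S{\left(-5 \right)} - 63\right)} = \sqrt{-12448 - \left(63 - \frac{2 \left(-23 - -18\right)}{8 - 6} \left(-5\right)\right)} = \sqrt{-12448 - \left(63 - \frac{2 \left(-23 + 18\right)}{2} \left(-5\right)\right)} = \sqrt{-12448 - \left(63 - 2 \cdot \frac{1}{2} \left(-5\right) \left(-5\right)\right)} = \sqrt{-12448 - 38} = \sqrt{-12486} = i \sqrt{12486}$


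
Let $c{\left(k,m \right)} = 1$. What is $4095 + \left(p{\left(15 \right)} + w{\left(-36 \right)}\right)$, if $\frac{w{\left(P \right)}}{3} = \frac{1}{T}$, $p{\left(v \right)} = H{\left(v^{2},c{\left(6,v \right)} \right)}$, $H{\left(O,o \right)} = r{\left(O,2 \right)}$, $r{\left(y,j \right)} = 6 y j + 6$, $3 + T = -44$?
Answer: $\frac{319644}{47} \approx 6800.9$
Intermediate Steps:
$T = -47$ ($T = -3 - 44 = -47$)
$r{\left(y,j \right)} = 6 + 6 j y$ ($r{\left(y,j \right)} = 6 j y + 6 = 6 + 6 j y$)
$H{\left(O,o \right)} = 6 + 12 O$ ($H{\left(O,o \right)} = 6 + 6 \cdot 2 O = 6 + 12 O$)
$p{\left(v \right)} = 6 + 12 v^{2}$
$w{\left(P \right)} = - \frac{3}{47}$ ($w{\left(P \right)} = \frac{3}{-47} = 3 \left(- \frac{1}{47}\right) = - \frac{3}{47}$)
$4095 + \left(p{\left(15 \right)} + w{\left(-36 \right)}\right) = 4095 + \left(\left(6 + 12 \cdot 15^{2}\right) - \frac{3}{47}\right) = 4095 + \left(\left(6 + 12 \cdot 225\right) - \frac{3}{47}\right) = 4095 + \left(\left(6 + 2700\right) - \frac{3}{47}\right) = 4095 + \left(2706 - \frac{3}{47}\right) = 4095 + \frac{127179}{47} = \frac{319644}{47}$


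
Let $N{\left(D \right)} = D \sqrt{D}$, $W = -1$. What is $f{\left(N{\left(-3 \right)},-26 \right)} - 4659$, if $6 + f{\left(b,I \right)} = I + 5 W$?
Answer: $-4696$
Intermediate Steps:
$N{\left(D \right)} = D^{\frac{3}{2}}$
$f{\left(b,I \right)} = -11 + I$ ($f{\left(b,I \right)} = -6 + \left(I + 5 \left(-1\right)\right) = -6 + \left(I - 5\right) = -6 + \left(-5 + I\right) = -11 + I$)
$f{\left(N{\left(-3 \right)},-26 \right)} - 4659 = \left(-11 - 26\right) - 4659 = -37 - 4659 = -4696$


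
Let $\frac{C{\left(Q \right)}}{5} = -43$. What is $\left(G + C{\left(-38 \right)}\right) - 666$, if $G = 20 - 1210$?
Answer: $-2071$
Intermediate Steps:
$C{\left(Q \right)} = -215$ ($C{\left(Q \right)} = 5 \left(-43\right) = -215$)
$G = -1190$ ($G = 20 - 1210 = -1190$)
$\left(G + C{\left(-38 \right)}\right) - 666 = \left(-1190 - 215\right) - 666 = -1405 - 666 = -2071$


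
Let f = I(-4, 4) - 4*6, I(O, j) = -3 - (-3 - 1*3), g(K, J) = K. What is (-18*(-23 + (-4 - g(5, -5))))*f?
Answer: -12096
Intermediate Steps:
I(O, j) = 3 (I(O, j) = -3 - (-3 - 3) = -3 - 1*(-6) = -3 + 6 = 3)
f = -21 (f = 3 - 4*6 = 3 - 24 = -21)
(-18*(-23 + (-4 - g(5, -5))))*f = -18*(-23 + (-4 - 1*5))*(-21) = -18*(-23 + (-4 - 5))*(-21) = -18*(-23 - 9)*(-21) = -18*(-32)*(-21) = 576*(-21) = -12096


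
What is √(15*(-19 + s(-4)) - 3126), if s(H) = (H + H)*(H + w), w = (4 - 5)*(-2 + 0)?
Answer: I*√3171 ≈ 56.312*I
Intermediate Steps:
w = 2 (w = -1*(-2) = 2)
s(H) = 2*H*(2 + H) (s(H) = (H + H)*(H + 2) = (2*H)*(2 + H) = 2*H*(2 + H))
√(15*(-19 + s(-4)) - 3126) = √(15*(-19 + 2*(-4)*(2 - 4)) - 3126) = √(15*(-19 + 2*(-4)*(-2)) - 3126) = √(15*(-19 + 16) - 3126) = √(15*(-3) - 3126) = √(-45 - 3126) = √(-3171) = I*√3171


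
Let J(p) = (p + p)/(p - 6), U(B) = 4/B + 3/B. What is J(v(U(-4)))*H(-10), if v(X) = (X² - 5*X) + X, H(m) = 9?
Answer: 2898/65 ≈ 44.585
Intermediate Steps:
U(B) = 7/B
v(X) = X² - 4*X
J(p) = 2*p/(-6 + p) (J(p) = (2*p)/(-6 + p) = 2*p/(-6 + p))
J(v(U(-4)))*H(-10) = (2*((7/(-4))*(-4 + 7/(-4)))/(-6 + (7/(-4))*(-4 + 7/(-4))))*9 = (2*((7*(-¼))*(-4 + 7*(-¼)))/(-6 + (7*(-¼))*(-4 + 7*(-¼))))*9 = (2*(-7*(-4 - 7/4)/4)/(-6 - 7*(-4 - 7/4)/4))*9 = (2*(-7/4*(-23/4))/(-6 - 7/4*(-23/4)))*9 = (2*(161/16)/(-6 + 161/16))*9 = (2*(161/16)/(65/16))*9 = (2*(161/16)*(16/65))*9 = (322/65)*9 = 2898/65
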